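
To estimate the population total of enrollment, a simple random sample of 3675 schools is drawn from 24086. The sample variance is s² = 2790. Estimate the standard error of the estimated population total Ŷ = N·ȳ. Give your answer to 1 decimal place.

19319.1

Var(Ŷ) = N²·Var(ȳ) = N²·(1 − n/N)·s²/n.
f = 3675/24086 = 0.15257826; Var(ȳ) = 0.84742174·2790/3675 = 0.64334875.
Var(Ŷ) = 24086² · 0.64334875 = 3.7322938 × 10^8.
SE(Ŷ) = √(3.7322938 × 10^8) = 19319.1.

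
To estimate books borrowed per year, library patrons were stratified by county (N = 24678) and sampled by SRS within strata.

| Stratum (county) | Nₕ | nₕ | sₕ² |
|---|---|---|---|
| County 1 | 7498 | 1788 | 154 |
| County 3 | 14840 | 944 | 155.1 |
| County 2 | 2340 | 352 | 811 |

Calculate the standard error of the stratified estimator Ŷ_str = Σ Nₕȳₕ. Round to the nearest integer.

6949

Var(Ŷ_str) = Σₕ Nₕ²(1 − fₕ)sₕ²/nₕ.
County 1: 7498²·(1 − 1788/7498)·154/1788 = 3.6875231 × 10^6.
County 3: 14840²·(1 − 944/14840)·155.1/944 = 3.3881569 × 10^7.
County 2: 2340²·(1 − 352/2340)·811/352 = 1.0717918 × 10^7.
Sum = 4.828701 × 10^7.
SE = √(4.828701 × 10^7) = 6949.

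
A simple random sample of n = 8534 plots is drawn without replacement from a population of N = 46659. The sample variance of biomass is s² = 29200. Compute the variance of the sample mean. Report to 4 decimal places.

2.7958

Under SRS without replacement, Var(ȳ) = (1 − f)·s²/n with f = n/N = 8534/46659 = 0.18290148.
Var(ȳ) = (1 − 0.18290148)·29200/8534 = 0.81709852·3.4216077 = 2.7957906.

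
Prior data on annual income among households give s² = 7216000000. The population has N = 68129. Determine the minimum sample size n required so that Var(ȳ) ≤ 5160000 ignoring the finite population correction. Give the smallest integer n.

Without fpc, n₀ = s²/D = 7216000000/5160000 = 1398.4496.
Rounding up, n = 1399.

1399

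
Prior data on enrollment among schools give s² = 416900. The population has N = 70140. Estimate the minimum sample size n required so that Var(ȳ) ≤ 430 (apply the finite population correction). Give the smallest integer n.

Without fpc, n₀ = s²/D = 416900/430 = 969.5349.
With fpc, (1 − n/N)·s²/n ≤ D requires n ≥ n₀/(1 + n₀/N) = 969.5349/(1 + 969.5349/70140) = 956.3159.
Rounding up, n = 957.

957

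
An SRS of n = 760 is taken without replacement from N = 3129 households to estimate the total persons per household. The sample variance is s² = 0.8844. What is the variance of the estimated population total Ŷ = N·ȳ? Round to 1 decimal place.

8625.9

Var(Ŷ) = N²·Var(ȳ) = N²·(1 − n/N)·s²/n.
f = 760/3129 = 0.24288910; Var(ȳ) = 0.75711090·0.8844/760 = 8.81038 × 10^-4.
Var(Ŷ) = 3129² · (8.81038 × 10^-4) = 8625.9268.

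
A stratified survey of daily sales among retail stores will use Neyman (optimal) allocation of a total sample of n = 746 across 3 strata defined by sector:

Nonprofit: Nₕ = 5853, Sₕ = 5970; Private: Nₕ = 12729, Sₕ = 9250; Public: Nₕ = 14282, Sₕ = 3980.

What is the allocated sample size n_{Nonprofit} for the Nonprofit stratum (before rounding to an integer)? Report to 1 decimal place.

124.4

Neyman allocation: nₕ = n·NₕSₕ / Σⱼ NⱼSⱼ.
Σ NⱼSⱼ = 5853·5970 + 12729·9250 + 14282·3980 = 2.0952802 × 10^8.
n_{Nonprofit} = 746·5853·5970 / (2.0952802 × 10^8) = 124.4.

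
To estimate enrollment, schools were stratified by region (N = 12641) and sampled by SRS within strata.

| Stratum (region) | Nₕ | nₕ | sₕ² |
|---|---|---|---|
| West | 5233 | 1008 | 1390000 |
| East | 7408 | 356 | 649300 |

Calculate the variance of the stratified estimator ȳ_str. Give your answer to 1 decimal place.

787.1

Var(ȳ_str) = Σₕ Wₕ²(1 − fₕ)sₕ²/nₕ with Wₕ = Nₕ/N, N = 12641.
West: Wₕ = 0.41397041; term = 0.41397041²·(1 − 0.19262373)·1390000/1008 = 190.79582.
East: Wₕ = 0.58602959; term = 0.58602959²·(1 − 0.04805616)·649300/356 = 596.27393.
Sum = 787.06975.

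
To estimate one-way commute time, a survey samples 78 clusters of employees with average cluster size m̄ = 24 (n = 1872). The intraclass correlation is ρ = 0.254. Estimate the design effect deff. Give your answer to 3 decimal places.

6.842

deff = 1 + (24 − 1)·0.254 = 1 + 5.842 = 6.842.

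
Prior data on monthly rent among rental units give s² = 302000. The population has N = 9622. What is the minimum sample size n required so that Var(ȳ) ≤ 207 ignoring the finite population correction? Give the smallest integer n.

1459

Without fpc, n₀ = s²/D = 302000/207 = 1458.9372.
Rounding up, n = 1459.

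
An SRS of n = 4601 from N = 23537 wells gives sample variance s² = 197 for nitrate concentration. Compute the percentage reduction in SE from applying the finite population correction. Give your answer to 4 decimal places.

f = n/N = 4601/23537 = 0.19547946.
SE_no-fpc = √(s²/n) = 0.20692216; SE_fpc = √((1−f)s²/n) = 0.18559897.
Ratio = √(1−f) = 0.89695069. Reduction = 100·(1 − 0.89695069) = 10.3049%.

10.3049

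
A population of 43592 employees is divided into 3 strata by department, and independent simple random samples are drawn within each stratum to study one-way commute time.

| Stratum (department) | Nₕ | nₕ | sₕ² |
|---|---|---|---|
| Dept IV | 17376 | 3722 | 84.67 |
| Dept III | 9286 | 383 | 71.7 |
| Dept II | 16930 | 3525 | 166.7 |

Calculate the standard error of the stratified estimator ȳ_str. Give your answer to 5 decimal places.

0.12897

Var(ȳ_str) = Σₕ Wₕ²(1 − fₕ)sₕ²/nₕ with Wₕ = Nₕ/N, N = 43592.
Dept IV: Wₕ = 0.39860525; term = 0.39860525²·(1 − 0.21420350)·84.67/3722 = 0.0028402025.
Dept III: Wₕ = 0.21302074; term = 0.21302074²·(1 − 0.04124488)·71.7/383 = 0.0081446391.
Dept II: Wₕ = 0.38837401; term = 0.38837401²·(1 − 0.20821028)·166.7/3525 = 0.0056478957.
Sum = 0.016632737.
SE = √(0.016632737) = 0.12897.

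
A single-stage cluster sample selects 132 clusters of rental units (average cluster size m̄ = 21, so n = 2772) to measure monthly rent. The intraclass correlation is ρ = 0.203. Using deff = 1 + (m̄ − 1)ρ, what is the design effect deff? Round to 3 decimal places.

deff = 1 + (21 − 1)·0.203 = 1 + 4.06 = 5.06.

5.060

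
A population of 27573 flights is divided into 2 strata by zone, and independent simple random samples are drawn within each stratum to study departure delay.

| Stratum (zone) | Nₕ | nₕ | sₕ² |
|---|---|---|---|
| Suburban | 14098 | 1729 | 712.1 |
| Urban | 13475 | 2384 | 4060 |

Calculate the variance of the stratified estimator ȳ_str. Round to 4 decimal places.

0.4292

Var(ȳ_str) = Σₕ Wₕ²(1 − fₕ)sₕ²/nₕ with Wₕ = Nₕ/N, N = 27573.
Suburban: Wₕ = 0.51129728; term = 0.51129728²·(1 − 0.12264151)·712.1/1729 = 0.094464808.
Urban: Wₕ = 0.48870272; term = 0.48870272²·(1 − 0.17692022)·4060/2384 = 0.33477361.
Sum = 0.42923842.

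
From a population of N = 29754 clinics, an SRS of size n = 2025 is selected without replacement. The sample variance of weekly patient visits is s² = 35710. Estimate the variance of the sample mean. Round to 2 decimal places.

Under SRS without replacement, Var(ȳ) = (1 − f)·s²/n with f = n/N = 2025/29754 = 0.06805808.
Var(ȳ) = (1 − 0.06805808)·35710/2025 = 0.93194192·17.634568 = 16.434393.

16.43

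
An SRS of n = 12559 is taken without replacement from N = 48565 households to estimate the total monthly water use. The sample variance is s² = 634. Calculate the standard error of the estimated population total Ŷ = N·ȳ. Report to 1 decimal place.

9395.4

Var(Ŷ) = N²·Var(ȳ) = N²·(1 − n/N)·s²/n.
f = 12559/48565 = 0.25860187; Var(ȳ) = 0.74139813·634/12559 = 0.037427057.
Var(Ŷ) = 48565² · 0.037427057 = 8.8273931 × 10^7.
SE(Ŷ) = √(8.8273931 × 10^7) = 9395.4.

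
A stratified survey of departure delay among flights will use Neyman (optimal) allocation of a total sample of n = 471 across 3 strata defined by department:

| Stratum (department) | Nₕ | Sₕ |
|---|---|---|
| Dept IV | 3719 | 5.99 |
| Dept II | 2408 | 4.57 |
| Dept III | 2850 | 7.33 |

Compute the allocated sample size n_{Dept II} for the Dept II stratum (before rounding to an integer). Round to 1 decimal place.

95.7

Neyman allocation: nₕ = n·NₕSₕ / Σⱼ NⱼSⱼ.
Σ NⱼSⱼ = 3719·5.99 + 2408·4.57 + 2850·7.33 = 54171.87.
n_{Dept II} = 471·2408·4.57 / 54171.87 = 95.7.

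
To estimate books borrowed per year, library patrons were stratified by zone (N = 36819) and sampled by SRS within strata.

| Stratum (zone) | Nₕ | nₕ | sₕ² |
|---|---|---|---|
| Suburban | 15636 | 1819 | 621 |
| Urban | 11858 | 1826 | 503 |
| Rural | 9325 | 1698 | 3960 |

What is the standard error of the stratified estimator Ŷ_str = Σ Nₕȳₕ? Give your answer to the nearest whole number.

16504

Var(Ŷ_str) = Σₕ Nₕ²(1 − fₕ)sₕ²/nₕ.
Suburban: 15636²·(1 − 1819/15636)·621/1819 = 7.3756164 × 10^7.
Urban: 11858²·(1 − 1826/11858)·503/1826 = 3.2769226 × 10^7.
Rural: 9325²·(1 − 1698/9325)·3960/1698 = 1.6586704 × 10^8.
Sum = 2.7239243 × 10^8.
SE = √(2.7239243 × 10^8) = 16504.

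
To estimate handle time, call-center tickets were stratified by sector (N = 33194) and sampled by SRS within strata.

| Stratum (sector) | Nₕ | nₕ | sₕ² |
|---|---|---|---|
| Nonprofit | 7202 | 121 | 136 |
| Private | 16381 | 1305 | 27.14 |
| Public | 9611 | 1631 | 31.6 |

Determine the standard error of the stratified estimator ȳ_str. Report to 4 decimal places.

0.2409

Var(ȳ_str) = Σₕ Wₕ²(1 − fₕ)sₕ²/nₕ with Wₕ = Nₕ/N, N = 33194.
Nonprofit: Wₕ = 0.21696692; term = 0.21696692²·(1 − 0.01680089)·136/121 = 0.052021404.
Private: Wₕ = 0.49349280; term = 0.49349280²·(1 − 0.07966547)·27.14/1305 = 0.0046612961.
Public: Wₕ = 0.28954028; term = 0.28954028²·(1 − 0.16970138)·31.6/1631 = 0.001348607.
Sum = 0.058031307.
SE = √(0.058031307) = 0.2409.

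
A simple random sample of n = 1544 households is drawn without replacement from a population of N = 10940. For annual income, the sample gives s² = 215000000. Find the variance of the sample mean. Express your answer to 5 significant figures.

119600

Under SRS without replacement, Var(ȳ) = (1 − f)·s²/n with f = n/N = 1544/10940 = 0.14113346.
Var(ȳ) = (1 − 0.14113346)·215000000/1544 = 0.85886654·139248.7 = 119596.05.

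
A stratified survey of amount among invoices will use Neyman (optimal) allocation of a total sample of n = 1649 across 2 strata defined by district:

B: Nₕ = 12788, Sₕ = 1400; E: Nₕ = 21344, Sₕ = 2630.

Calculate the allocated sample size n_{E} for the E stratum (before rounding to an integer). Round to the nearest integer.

Neyman allocation: nₕ = n·NₕSₕ / Σⱼ NⱼSⱼ.
Σ NⱼSⱼ = 12788·1400 + 21344·2630 = 7.403792 × 10^7.
n_{E} = 1649·21344·2630 / (7.403792 × 10^7) = 1250.

1250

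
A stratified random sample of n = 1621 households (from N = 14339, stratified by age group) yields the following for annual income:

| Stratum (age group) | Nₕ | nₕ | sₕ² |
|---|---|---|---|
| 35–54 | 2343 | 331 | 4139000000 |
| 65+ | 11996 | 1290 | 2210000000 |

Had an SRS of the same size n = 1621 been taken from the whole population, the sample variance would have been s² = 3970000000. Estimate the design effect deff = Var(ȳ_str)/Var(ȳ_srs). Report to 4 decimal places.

Var(ȳ_str) = Σ Wₕ²(1−fₕ)sₕ²/nₕ with Wₕ = Nₕ/14339:
  35–54: (2343/14339)²·(1−331/2343)·4139000000/331 = 286701.5
  65+: (11996/14339)²·(1−1290/11996)·2210000000/1290 = 1.0701103 × 10^6
  → Var(ȳ_str) = 1.3568118 × 10^6.
Var(ȳ_srs) = (1 − 1621/14339)·3970000000/1621 = 2.1722382 × 10^6.
deff = (1.3568118 × 10^6) / (2.1722382 × 10^6) = 0.6246.

0.6246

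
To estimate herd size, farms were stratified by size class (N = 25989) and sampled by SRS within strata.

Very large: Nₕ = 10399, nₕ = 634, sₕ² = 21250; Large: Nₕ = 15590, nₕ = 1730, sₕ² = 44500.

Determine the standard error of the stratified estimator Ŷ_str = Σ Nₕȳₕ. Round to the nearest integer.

Var(Ŷ_str) = Σₕ Nₕ²(1 − fₕ)sₕ²/nₕ.
Very large: 10399²·(1 − 634/10399)·21250/634 = 3.4035607 × 10^9.
Large: 15590²·(1 − 1730/15590)·44500/1730 = 5.5580603 × 10^9.
Sum = 8.961621 × 10^9.
SE = √(8.961621 × 10^9) = 94666.

94666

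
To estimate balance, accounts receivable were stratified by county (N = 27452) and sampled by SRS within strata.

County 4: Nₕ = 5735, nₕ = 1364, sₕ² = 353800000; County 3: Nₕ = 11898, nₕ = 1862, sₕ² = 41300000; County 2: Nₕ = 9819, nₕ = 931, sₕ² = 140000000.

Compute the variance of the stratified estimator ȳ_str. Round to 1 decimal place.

29556.6

Var(ȳ_str) = Σₕ Wₕ²(1 − fₕ)sₕ²/nₕ with Wₕ = Nₕ/N, N = 27452.
County 4: Wₕ = 0.20891010; term = 0.20891010²·(1 − 0.23783784)·353800000/1364 = 8627.9915.
County 3: Wₕ = 0.43341104; term = 0.43341104²·(1 − 0.15649689)·41300000/1862 = 3514.4471.
County 2: Wₕ = 0.35767886; term = 0.35767886²·(1 − 0.09481617)·140000000/931 = 17414.126.
Sum = 29556.565.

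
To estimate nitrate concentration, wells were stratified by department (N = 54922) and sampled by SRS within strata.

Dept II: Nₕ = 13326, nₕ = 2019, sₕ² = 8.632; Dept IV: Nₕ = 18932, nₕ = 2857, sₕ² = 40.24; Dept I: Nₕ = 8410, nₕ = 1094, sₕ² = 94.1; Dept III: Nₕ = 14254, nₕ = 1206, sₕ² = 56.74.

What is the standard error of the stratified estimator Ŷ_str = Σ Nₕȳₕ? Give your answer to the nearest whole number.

Var(Ŷ_str) = Σₕ Nₕ²(1 − fₕ)sₕ²/nₕ.
Dept II: 13326²·(1 − 2019/13326)·8.632/2019 = 644202.36.
Dept IV: 18932²·(1 − 2857/18932)·40.24/2857 = 4.2864248 × 10^6.
Dept I: 8410²·(1 − 1094/8410)·94.1/1094 = 5.29227 × 10^6.
Dept III: 14254²·(1 − 1206/14254)·56.74/1206 = 8.7502956 × 10^6.
Sum = 1.8973193 × 10^7.
SE = √(1.8973193 × 10^7) = 4356.

4356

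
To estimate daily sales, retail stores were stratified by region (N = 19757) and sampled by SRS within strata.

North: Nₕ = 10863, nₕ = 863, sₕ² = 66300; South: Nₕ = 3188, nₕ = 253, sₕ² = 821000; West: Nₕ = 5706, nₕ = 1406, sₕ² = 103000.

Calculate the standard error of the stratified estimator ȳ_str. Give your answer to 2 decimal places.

Var(ȳ_str) = Σₕ Wₕ²(1 − fₕ)sₕ²/nₕ with Wₕ = Nₕ/N, N = 19757.
North: Wₕ = 0.54983044; term = 0.54983044²·(1 − 0.07944398)·66300/863 = 21.380138.
South: Wₕ = 0.16136053; term = 0.16136053²·(1 − 0.07936010)·821000/253 = 77.787006.
West: Wₕ = 0.28880903; term = 0.28880903²·(1 − 0.24640729)·103000/1406 = 4.6047932.
Sum = 103.77194.
SE = √(103.77194) = 10.19.

10.19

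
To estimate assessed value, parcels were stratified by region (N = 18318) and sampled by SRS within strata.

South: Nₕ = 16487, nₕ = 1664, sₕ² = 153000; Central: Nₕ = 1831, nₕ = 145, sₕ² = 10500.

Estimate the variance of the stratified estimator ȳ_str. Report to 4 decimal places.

67.6330

Var(ȳ_str) = Σₕ Wₕ²(1 − fₕ)sₕ²/nₕ with Wₕ = Nₕ/N, N = 18318.
South: Wₕ = 0.90004367; term = 0.90004367²·(1 − 0.10092800)·153000/1664 = 66.966831.
Central: Wₕ = 0.09995633; term = 0.09995633²·(1 − 0.07919170)·10500/145 = 0.66620993.
Sum = 67.633041.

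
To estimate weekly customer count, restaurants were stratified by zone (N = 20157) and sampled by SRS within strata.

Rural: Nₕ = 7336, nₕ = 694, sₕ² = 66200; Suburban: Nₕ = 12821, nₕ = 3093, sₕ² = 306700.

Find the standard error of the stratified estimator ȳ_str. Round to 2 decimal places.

Var(ȳ_str) = Σₕ Wₕ²(1 − fₕ)sₕ²/nₕ with Wₕ = Nₕ/N, N = 20157.
Rural: Wₕ = 0.36394305; term = 0.36394305²·(1 − 0.09460196)·66200/694 = 11.439444.
Suburban: Wₕ = 0.63605695; term = 0.63605695²·(1 − 0.24124483)·306700/3093 = 30.4388.
Sum = 41.878244.
SE = √(41.878244) = 6.47.

6.47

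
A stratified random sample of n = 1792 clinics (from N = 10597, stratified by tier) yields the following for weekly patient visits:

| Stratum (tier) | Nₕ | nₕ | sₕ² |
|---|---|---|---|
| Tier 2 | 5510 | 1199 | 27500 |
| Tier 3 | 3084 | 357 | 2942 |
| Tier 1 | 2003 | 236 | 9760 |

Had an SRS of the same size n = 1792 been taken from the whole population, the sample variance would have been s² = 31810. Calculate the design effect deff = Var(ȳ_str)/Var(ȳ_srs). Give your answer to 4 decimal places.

0.4591

Var(ȳ_str) = Σ Wₕ²(1−fₕ)sₕ²/nₕ with Wₕ = Nₕ/10597:
  Tier 2: (5510/10597)²·(1−1199/5510)·27500/1199 = 4.8515137
  Tier 3: (3084/10597)²·(1−357/3084)·2942/357 = 0.61717467
  Tier 1: (2003/10597)²·(1−236/2003)·9760/236 = 1.3034352
  → Var(ȳ_str) = 6.7721236.
Var(ȳ_srs) = (1 − 1792/10597)·31810/1792 = 14.749323.
deff = 6.7721236 / 14.749323 = 0.4591.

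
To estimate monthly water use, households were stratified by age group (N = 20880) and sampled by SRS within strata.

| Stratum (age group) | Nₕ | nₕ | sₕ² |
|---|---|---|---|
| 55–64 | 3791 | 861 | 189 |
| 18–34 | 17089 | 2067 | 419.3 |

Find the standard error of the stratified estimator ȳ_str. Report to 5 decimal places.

0.35361

Var(ȳ_str) = Σₕ Wₕ²(1 − fₕ)sₕ²/nₕ with Wₕ = Nₕ/N, N = 20880.
55–64: Wₕ = 0.18156130; term = 0.18156130²·(1 − 0.22711686)·189/861 = 0.0055926684.
18–34: Wₕ = 0.81843870; term = 0.81843870²·(1 − 0.12095500)·419.3/2067 = 0.11944495.
Sum = 0.12503762.
SE = √(0.12503762) = 0.35361.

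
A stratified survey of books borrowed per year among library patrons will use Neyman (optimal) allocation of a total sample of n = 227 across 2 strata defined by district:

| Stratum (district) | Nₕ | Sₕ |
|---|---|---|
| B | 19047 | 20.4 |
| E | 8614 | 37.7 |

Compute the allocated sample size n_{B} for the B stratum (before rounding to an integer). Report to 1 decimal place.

Neyman allocation: nₕ = n·NₕSₕ / Σⱼ NⱼSⱼ.
Σ NⱼSⱼ = 19047·20.4 + 8614·37.7 = 713306.6.
n_{B} = 227·19047·20.4 / 713306.6 = 123.7.

123.7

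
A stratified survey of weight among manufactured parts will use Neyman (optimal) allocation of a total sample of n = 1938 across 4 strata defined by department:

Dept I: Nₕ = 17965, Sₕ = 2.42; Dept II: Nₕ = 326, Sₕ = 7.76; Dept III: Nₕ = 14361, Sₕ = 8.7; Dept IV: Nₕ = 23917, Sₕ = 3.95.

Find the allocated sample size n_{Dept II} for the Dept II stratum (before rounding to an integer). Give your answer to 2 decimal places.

Neyman allocation: nₕ = n·NₕSₕ / Σⱼ NⱼSⱼ.
Σ NⱼSⱼ = 17965·2.42 + 326·7.76 + 14361·8.7 + 23917·3.95 = 265417.91.
n_{Dept II} = 1938·326·7.76 / 265417.91 = 18.47.

18.47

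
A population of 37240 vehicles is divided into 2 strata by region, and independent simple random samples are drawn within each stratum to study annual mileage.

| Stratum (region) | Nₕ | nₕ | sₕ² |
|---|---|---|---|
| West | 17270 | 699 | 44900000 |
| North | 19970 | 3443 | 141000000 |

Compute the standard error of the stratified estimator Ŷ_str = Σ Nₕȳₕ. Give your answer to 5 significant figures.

Var(Ŷ_str) = Σₕ Nₕ²(1 − fₕ)sₕ²/nₕ.
West: 17270²·(1 − 699/17270)·44900000/699 = 1.8382739 × 10^13.
North: 19970²·(1 − 3443/19970)·141000000/3443 = 1.3516187 × 10^13.
Sum = 3.1898926 × 10^13.
SE = √(3.1898926 × 10^13) = 5.6479 × 10^6.

5.6479 × 10^6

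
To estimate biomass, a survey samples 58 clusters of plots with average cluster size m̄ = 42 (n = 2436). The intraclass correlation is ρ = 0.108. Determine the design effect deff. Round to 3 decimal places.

deff = 1 + (42 − 1)·0.108 = 1 + 4.428 = 5.428.

5.428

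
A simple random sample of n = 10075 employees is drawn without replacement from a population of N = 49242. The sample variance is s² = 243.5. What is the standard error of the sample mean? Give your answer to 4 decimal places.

Under SRS without replacement, Var(ȳ) = (1 − f)·s²/n with f = n/N = 10075/49242 = 0.20460176.
Var(ȳ) = (1 − 0.20460176)·243.5/10075 = 0.79539824·0.024168734 = 0.019223769.
SE(ȳ) = √(0.019223769) = 0.1386.

0.1386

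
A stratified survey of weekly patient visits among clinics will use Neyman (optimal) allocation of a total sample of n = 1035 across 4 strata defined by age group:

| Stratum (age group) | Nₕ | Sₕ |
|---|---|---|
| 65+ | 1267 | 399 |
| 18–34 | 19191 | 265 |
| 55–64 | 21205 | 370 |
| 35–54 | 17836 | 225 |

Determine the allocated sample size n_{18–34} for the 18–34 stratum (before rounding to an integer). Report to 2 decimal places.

301.64

Neyman allocation: nₕ = n·NₕSₕ / Σⱼ NⱼSⱼ.
Σ NⱼSⱼ = 1267·399 + 19191·265 + 21205·370 + 17836·225 = 1.7450098 × 10^7.
n_{18–34} = 1035·19191·265 / (1.7450098 × 10^7) = 301.64.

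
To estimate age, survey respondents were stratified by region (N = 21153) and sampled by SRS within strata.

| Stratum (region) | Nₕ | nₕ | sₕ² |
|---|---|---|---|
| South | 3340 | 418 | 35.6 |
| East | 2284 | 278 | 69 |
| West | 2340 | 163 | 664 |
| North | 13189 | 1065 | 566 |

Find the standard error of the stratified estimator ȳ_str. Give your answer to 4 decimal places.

Var(ȳ_str) = Σₕ Wₕ²(1 − fₕ)sₕ²/nₕ with Wₕ = Nₕ/N, N = 21153.
South: Wₕ = 0.15789722; term = 0.15789722²·(1 − 0.12514970)·35.6/418 = 0.0018576182.
East: Wₕ = 0.10797523; term = 0.10797523²·(1 − 0.12171629)·69/278 = 0.002541484.
West: Wₕ = 0.11062261; term = 0.11062261²·(1 − 0.06965812)·664/163 = 0.046377873.
North: Wₕ = 0.62350494; term = 0.62350494²·(1 − 0.08074911)·566/1065 = 0.18992436.
Sum = 0.24070134.
SE = √(0.24070134) = 0.4906.

0.4906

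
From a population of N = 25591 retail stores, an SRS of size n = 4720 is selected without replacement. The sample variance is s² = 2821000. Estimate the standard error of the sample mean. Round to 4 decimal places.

22.0779

Under SRS without replacement, Var(ȳ) = (1 − f)·s²/n with f = n/N = 4720/25591 = 0.18443984.
Var(ȳ) = (1 − 0.18443984)·2821000/4720 = 0.81556016·597.66949 = 487.43542.
SE(ȳ) = √(487.43542) = 22.0779.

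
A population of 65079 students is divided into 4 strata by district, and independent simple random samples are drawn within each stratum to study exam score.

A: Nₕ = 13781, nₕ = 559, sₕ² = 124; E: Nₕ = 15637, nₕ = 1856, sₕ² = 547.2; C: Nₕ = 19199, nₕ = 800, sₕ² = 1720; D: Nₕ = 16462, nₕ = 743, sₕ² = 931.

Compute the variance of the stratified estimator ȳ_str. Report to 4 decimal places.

0.2804

Var(ȳ_str) = Σₕ Wₕ²(1 − fₕ)sₕ²/nₕ with Wₕ = Nₕ/N, N = 65079.
A: Wₕ = 0.21175802; term = 0.21175802²·(1 − 0.04056309)·124/559 = 0.0095434636.
E: Wₕ = 0.24027720; term = 0.24027720²·(1 − 0.11869284)·547.2/1856 = 0.015001011.
C: Wₕ = 0.29501068; term = 0.29501068²·(1 − 0.04166884)·1720/800 = 0.17932034.
D: Wₕ = 0.25295410; term = 0.25295410²·(1 − 0.04513425)·931/743 = 0.076557305.
Sum = 0.28042212.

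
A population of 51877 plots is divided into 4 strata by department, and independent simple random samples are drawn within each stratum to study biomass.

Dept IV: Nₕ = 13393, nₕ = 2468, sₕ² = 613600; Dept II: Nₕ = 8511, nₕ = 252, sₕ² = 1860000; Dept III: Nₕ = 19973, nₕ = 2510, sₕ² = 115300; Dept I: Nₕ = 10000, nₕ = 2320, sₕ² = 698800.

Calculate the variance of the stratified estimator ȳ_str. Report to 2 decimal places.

Var(ȳ_str) = Σₕ Wₕ²(1 − fₕ)sₕ²/nₕ with Wₕ = Nₕ/N, N = 51877.
Dept IV: Wₕ = 0.25816836; term = 0.25816836²·(1 − 0.18427537)·613600/2468 = 13.517295.
Dept II: Wₕ = 0.16406114; term = 0.16406114²·(1 − 0.02960874)·1860000/252 = 192.7839.
Dept III: Wₕ = 0.38500684; term = 0.38500684²·(1 − 0.12566965)·115300/2510 = 5.9534407.
Dept I: Wₕ = 0.19276365; term = 0.19276365²·(1 − 0.23200000)·698800/2320 = 8.5956045.
Sum = 220.85024.

220.85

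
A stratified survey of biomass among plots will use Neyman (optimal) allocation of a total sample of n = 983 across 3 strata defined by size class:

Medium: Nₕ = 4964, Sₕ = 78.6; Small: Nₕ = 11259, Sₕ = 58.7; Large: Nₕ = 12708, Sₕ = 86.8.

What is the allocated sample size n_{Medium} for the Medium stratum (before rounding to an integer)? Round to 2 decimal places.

Neyman allocation: nₕ = n·NₕSₕ / Σⱼ NⱼSⱼ.
Σ NⱼSⱼ = 4964·78.6 + 11259·58.7 + 12708·86.8 = 2.1541281 × 10^6.
n_{Medium} = 983·4964·78.6 / (2.1541281 × 10^6) = 178.05.

178.05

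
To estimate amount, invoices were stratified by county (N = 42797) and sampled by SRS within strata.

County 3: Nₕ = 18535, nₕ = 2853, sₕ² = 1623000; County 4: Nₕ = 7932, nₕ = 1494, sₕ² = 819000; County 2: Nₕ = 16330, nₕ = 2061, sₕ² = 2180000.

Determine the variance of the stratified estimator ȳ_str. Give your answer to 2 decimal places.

240.13

Var(ȳ_str) = Σₕ Wₕ²(1 − fₕ)sₕ²/nₕ with Wₕ = Nₕ/N, N = 42797.
County 3: Wₕ = 0.43309110; term = 0.43309110²·(1 − 0.15392501)·1623000/2853 = 90.278458.
County 4: Wₕ = 0.18534009; term = 0.18534009²·(1 − 0.18835098)·819000/1494 = 15.284116.
County 2: Wₕ = 0.38156880; term = 0.38156880²·(1 − 0.12620943)·2180000/2061 = 134.56483.
Sum = 240.1274.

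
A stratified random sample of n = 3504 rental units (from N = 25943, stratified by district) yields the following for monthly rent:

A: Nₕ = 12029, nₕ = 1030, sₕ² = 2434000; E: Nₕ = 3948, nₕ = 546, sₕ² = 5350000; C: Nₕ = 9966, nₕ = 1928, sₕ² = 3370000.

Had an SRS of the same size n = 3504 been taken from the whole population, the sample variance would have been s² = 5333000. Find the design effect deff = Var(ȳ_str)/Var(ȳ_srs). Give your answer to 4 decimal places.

0.6595

Var(ȳ_str) = Σ Wₕ²(1−fₕ)sₕ²/nₕ with Wₕ = Nₕ/25943:
  A: (12029/25943)²·(1−1030/12029)·2434000/1030 = 464.54275
  E: (3948/25943)²·(1−546/3948)·5350000/546 = 195.53846
  C: (9966/25943)²·(1−1928/9966)·3370000/1928 = 208.04217
  → Var(ȳ_str) = 868.12338.
Var(ȳ_srs) = (1 − 3504/25943)·5333000/3504 = 1316.4088.
deff = 868.12338 / 1316.4088 = 0.6595.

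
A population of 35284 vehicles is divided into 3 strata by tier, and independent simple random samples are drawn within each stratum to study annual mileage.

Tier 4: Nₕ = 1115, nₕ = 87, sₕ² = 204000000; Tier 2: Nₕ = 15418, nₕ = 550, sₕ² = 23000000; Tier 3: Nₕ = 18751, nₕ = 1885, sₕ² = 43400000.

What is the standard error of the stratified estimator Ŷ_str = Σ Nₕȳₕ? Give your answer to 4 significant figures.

Var(Ŷ_str) = Σₕ Nₕ²(1 − fₕ)sₕ²/nₕ.
Tier 4: 1115²·(1 − 87/1115)·204000000/87 = 2.6876883 × 10^12.
Tier 2: 15418²·(1 − 550/15418)·23000000/550 = 9.5861835 × 10^12.
Tier 3: 18751²·(1 − 1885/18751)·43400000/1885 = 7.2814003 × 10^12.
Sum = 1.9555272 × 10^13.
SE = √(1.9555272 × 10^13) = 4.422 × 10^6.

4.422 × 10^6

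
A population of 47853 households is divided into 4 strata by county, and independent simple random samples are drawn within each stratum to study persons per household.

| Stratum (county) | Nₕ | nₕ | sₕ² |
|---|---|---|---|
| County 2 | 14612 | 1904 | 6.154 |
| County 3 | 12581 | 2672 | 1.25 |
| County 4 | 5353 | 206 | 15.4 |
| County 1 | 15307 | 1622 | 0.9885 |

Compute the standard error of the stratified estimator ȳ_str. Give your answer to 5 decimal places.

0.03525

Var(ȳ_str) = Σₕ Wₕ²(1 − fₕ)sₕ²/nₕ with Wₕ = Nₕ/N, N = 47853.
County 2: Wₕ = 0.30535181; term = 0.30535181²·(1 − 0.13030386)·6.154/1904 = 2.6209521 × 10^-4.
County 3: Wₕ = 0.26290933; term = 0.26290933²·(1 − 0.21238375)·1.25/2672 = 2.5468315 × 10^-5.
County 4: Wₕ = 0.11186342; term = 0.11186342²·(1 − 0.03848309)·15.4/206 = 8.9946977 × 10^-4.
County 1: Wₕ = 0.31987545; term = 0.31987545²·(1 − 0.10596459)·0.9885/1622 = 5.5749679 × 10^-5.
Sum = 0.001242783.
SE = √(0.001242783) = 0.03525.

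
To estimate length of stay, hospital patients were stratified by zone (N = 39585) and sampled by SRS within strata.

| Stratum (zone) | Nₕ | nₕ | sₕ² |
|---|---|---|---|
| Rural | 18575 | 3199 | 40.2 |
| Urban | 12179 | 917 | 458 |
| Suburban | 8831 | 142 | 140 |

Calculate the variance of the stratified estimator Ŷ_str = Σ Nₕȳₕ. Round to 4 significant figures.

Var(Ŷ_str) = Σₕ Nₕ²(1 − fₕ)sₕ²/nₕ.
Rural: 18575²·(1 − 3199/18575)·40.2/3199 = 3.5890872 × 10^6.
Urban: 12179²·(1 − 917/12179)·458/917 = 6.8505162 × 10^7.
Suburban: 8831²·(1 − 142/8831)·140/142 = 7.5651819 × 10^7.
Sum = 1.4774607 × 10^8.

1.477 × 10^8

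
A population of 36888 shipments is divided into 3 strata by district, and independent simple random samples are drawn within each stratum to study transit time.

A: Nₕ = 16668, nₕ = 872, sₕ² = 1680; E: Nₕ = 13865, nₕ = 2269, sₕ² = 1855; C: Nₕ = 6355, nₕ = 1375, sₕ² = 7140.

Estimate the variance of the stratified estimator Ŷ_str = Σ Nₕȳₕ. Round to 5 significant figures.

Var(Ŷ_str) = Σₕ Nₕ²(1 − fₕ)sₕ²/nₕ.
A: 16668²·(1 − 872/16668)·1680/872 = 5.0725159 × 10^8.
E: 13865²·(1 − 2269/13865)·1855/2269 = 1.3144301 × 10^8.
C: 6355²·(1 − 1375/6355)·7140/1375 = 1.6433891 × 10^8.
Sum = 8.0303351 × 10^8.

8.0303 × 10^8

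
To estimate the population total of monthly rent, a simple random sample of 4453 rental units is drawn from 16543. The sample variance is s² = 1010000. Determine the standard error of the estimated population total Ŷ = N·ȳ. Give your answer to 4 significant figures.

213000

Var(Ŷ) = N²·Var(ȳ) = N²·(1 − n/N)·s²/n.
f = 4453/16543 = 0.26917730; Var(ȳ) = 0.73082270·1010000/4453 = 165.76037.
Var(Ŷ) = 16543² · 165.76037 = 4.5363781 × 10^10.
SE(Ŷ) = √(4.5363781 × 10^10) = 213000.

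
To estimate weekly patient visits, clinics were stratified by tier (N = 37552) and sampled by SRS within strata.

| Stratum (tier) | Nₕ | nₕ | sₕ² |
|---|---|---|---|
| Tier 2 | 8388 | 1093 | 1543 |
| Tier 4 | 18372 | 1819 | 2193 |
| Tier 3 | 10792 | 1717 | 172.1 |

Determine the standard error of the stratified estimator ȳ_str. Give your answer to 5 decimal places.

Var(ȳ_str) = Σₕ Wₕ²(1 − fₕ)sₕ²/nₕ with Wₕ = Nₕ/N, N = 37552.
Tier 2: Wₕ = 0.22337026; term = 0.22337026²·(1 − 0.13030520)·1543/1093 = 0.061258074.
Tier 4: Wₕ = 0.48924159; term = 0.48924159²·(1 − 0.09900936)·2193/1819 = 0.25999976.
Tier 3: Wₕ = 0.28738816; term = 0.28738816²·(1 − 0.15909933)·172.1/1717 = 0.0069613425.
Sum = 0.32821918.
SE = √(0.32821918) = 0.57290.

0.57290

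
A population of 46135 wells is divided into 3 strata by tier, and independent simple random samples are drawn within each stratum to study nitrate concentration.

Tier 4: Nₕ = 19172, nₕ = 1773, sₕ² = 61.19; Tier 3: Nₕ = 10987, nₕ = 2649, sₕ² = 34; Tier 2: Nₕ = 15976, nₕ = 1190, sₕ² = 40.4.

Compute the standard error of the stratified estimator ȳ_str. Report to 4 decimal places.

0.0986

Var(ȳ_str) = Σₕ Wₕ²(1 − fₕ)sₕ²/nₕ with Wₕ = Nₕ/N, N = 46135.
Tier 4: Wₕ = 0.41556302; term = 0.41556302²·(1 − 0.09247861)·61.19/1773 = 0.0054088181.
Tier 3: Wₕ = 0.23814891; term = 0.23814891²·(1 − 0.24110312)·34/2649 = 5.5242958 × 10^-4.
Tier 2: Wₕ = 0.34628807; term = 0.34628807²·(1 − 0.07448673)·40.4/1190 = 0.003767837.
Sum = 0.0097290847.
SE = √(0.0097290847) = 0.0986.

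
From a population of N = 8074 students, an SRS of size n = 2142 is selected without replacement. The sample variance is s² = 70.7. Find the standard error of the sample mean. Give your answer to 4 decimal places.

0.1557

Under SRS without replacement, Var(ȳ) = (1 − f)·s²/n with f = n/N = 2142/8074 = 0.26529601.
Var(ȳ) = (1 − 0.26529601)·70.7/2142 = 0.73470399·0.033006536 = 0.024250034.
SE(ȳ) = √(0.024250034) = 0.1557.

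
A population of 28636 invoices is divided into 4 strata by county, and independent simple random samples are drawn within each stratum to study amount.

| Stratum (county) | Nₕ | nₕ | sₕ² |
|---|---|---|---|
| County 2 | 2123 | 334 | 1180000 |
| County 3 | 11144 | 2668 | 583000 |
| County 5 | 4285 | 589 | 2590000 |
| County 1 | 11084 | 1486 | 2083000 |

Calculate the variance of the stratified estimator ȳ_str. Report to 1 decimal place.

308.3

Var(ȳ_str) = Σₕ Wₕ²(1 − fₕ)sₕ²/nₕ with Wₕ = Nₕ/N, N = 28636.
County 2: Wₕ = 0.07413745; term = 0.07413745²·(1 − 0.15732454)·1180000/334 = 16.36331.
County 3: Wₕ = 0.38916050; term = 0.38916050²·(1 − 0.23941134)·583000/2668 = 25.170397.
County 5: Wₕ = 0.14963682; term = 0.14963682²·(1 − 0.13745624)·2590000/589 = 84.926368.
County 1: Wₕ = 0.38706523; term = 0.38706523²·(1 − 0.13406712)·2083000/1486 = 181.85407.
Sum = 308.31415.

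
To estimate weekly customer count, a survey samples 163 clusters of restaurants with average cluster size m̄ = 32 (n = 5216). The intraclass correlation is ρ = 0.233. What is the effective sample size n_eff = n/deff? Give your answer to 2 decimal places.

deff = 1 + (32 − 1)·0.233 = 1 + 7.223 = 8.223.
n_eff = 5216 / 8.223 = 634.32.

634.32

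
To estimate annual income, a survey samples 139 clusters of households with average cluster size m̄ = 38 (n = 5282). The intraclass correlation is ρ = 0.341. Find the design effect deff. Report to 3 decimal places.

13.617

deff = 1 + (38 − 1)·0.341 = 1 + 12.617 = 13.617.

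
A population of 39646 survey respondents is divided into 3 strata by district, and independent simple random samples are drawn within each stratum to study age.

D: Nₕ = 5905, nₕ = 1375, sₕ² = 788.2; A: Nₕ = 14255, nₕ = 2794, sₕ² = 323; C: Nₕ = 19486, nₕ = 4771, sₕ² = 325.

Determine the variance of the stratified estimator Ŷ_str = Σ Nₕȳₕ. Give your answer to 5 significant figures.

5.3753 × 10^7

Var(Ŷ_str) = Σₕ Nₕ²(1 − fₕ)sₕ²/nₕ.
D: 5905²·(1 − 1375/5905)·788.2/1375 = 1.5333872 × 10^7.
A: 14255²·(1 − 2794/14255)·323/2794 = 1.8887125 × 10^7.
C: 19486²·(1 − 4771/19486)·325/4771 = 1.9532458 × 10^7.
Sum = 5.3753455 × 10^7.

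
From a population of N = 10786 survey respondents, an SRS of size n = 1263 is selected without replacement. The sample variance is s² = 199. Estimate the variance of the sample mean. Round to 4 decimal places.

0.1391

Under SRS without replacement, Var(ȳ) = (1 − f)·s²/n with f = n/N = 1263/10786 = 0.11709624.
Var(ȳ) = (1 − 0.11709624)·199/1263 = 0.88290376·0.15756136 = 0.13911152.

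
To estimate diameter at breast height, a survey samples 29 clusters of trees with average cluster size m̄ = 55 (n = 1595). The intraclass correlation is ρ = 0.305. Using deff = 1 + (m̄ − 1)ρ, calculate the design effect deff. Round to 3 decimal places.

deff = 1 + (55 − 1)·0.305 = 1 + 16.47 = 17.47.

17.470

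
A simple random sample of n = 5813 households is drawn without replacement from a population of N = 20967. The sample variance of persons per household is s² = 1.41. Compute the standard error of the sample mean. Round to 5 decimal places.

0.01324

Under SRS without replacement, Var(ȳ) = (1 − f)·s²/n with f = n/N = 5813/20967 = 0.27724519.
Var(ȳ) = (1 − 0.27724519)·1.41/5813 = 0.72275481·2.4255978 × 10^-4 = 1.7531125 × 10^-4.
SE(ȳ) = √(1.7531125 × 10^-4) = 0.01324.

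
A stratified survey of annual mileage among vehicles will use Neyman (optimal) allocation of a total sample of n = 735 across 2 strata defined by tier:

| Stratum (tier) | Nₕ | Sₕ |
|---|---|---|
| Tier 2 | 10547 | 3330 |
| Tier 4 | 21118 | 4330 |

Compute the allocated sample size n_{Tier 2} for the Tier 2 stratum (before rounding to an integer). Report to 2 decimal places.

203.96

Neyman allocation: nₕ = n·NₕSₕ / Σⱼ NⱼSⱼ.
Σ NⱼSⱼ = 10547·3330 + 21118·4330 = 1.2656245 × 10^8.
n_{Tier 2} = 735·10547·3330 / (1.2656245 × 10^8) = 203.96.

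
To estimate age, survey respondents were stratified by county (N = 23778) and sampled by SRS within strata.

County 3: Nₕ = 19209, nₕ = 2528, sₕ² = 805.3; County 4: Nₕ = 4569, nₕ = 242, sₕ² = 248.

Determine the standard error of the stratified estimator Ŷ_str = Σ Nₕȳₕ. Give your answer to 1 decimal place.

Var(Ŷ_str) = Σₕ Nₕ²(1 − fₕ)sₕ²/nₕ.
County 3: 19209²·(1 − 2528/19209)·805.3/2528 = 1.020722 × 10^8.
County 4: 4569²·(1 − 242/4569)·248/242 = 2.026023 × 10^7.
Sum = 1.2233243 × 10^8.
SE = √(1.2233243 × 10^8) = 11060.4.

11060.4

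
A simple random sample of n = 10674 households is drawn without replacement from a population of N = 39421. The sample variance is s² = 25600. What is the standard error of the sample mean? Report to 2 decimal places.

Under SRS without replacement, Var(ȳ) = (1 − f)·s²/n with f = n/N = 10674/39421 = 0.27076939.
Var(ȳ) = (1 − 0.27076939)·25600/10674 = 0.72923061·2.3983511 = 1.7489511.
SE(ȳ) = √(1.7489511) = 1.32.

1.32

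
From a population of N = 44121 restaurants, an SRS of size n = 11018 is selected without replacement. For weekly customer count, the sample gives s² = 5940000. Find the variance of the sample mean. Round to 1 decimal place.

404.5

Under SRS without replacement, Var(ȳ) = (1 − f)·s²/n with f = n/N = 11018/44121 = 0.24972235.
Var(ȳ) = (1 − 0.24972235)·5940000/11018 = 0.75027765·539.11781 = 404.48804.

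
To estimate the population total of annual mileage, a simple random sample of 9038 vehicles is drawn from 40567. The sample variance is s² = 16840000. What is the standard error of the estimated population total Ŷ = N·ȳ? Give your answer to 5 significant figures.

Var(Ŷ) = N²·Var(ȳ) = N²·(1 − n/N)·s²/n.
f = 9038/40567 = 0.22279192; Var(ȳ) = 0.77720808·16840000/9038 = 1448.1283.
Var(Ŷ) = 40567² · 1448.1283 = 2.3831579 × 10^12.
SE(Ŷ) = √(2.3831579 × 10^12) = 1.5437 × 10^6.

1.5437 × 10^6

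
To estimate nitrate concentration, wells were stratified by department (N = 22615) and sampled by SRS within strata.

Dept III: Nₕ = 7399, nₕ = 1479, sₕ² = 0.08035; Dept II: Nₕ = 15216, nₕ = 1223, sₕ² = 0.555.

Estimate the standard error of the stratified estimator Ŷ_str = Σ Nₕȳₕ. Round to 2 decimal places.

314.65

Var(Ŷ_str) = Σₕ Nₕ²(1 − fₕ)sₕ²/nₕ.
Dept III: 7399²·(1 − 1479/7399)·0.08035/1479 = 2379.6465.
Dept II: 15216²·(1 − 1223/15216)·0.555/1223 = 96622.409.
Sum = 99002.056.
SE = √(99002.056) = 314.65.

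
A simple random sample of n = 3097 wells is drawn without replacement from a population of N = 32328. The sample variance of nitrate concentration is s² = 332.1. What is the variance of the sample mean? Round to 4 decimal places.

0.0970

Under SRS without replacement, Var(ȳ) = (1 − f)·s²/n with f = n/N = 3097/32328 = 0.09579931.
Var(ȳ) = (1 − 0.09579931)·332.1/3097 = 0.90420069·0.10723281 = 0.096959977.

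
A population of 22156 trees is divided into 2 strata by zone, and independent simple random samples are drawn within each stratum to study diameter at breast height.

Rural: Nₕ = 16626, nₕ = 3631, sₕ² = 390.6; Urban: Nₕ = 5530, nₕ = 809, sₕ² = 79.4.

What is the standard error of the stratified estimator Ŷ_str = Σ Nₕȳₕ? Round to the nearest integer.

5080

Var(Ŷ_str) = Σₕ Nₕ²(1 − fₕ)sₕ²/nₕ.
Rural: 16626²·(1 − 3631/16626)·390.6/3631 = 2.3241816 × 10^7.
Urban: 5530²·(1 − 809/5530)·79.4/809 = 2.5623067 × 10^6.
Sum = 2.5804123 × 10^7.
SE = √(2.5804123 × 10^7) = 5080.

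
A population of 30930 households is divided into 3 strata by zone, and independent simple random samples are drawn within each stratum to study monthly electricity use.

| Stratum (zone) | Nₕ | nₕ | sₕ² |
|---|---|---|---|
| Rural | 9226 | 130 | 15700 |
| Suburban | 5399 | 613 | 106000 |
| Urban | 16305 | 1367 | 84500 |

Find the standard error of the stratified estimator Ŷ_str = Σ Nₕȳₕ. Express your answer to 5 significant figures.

Var(Ŷ_str) = Σₕ Nₕ²(1 − fₕ)sₕ²/nₕ.
Rural: 9226²·(1 − 130/9226)·15700/130 = 1.0134917 × 10^10.
Suburban: 5399²·(1 − 613/5399)·106000/613 = 4.4681877 × 10^9.
Urban: 16305²·(1 − 1367/16305)·84500/1367 = 1.5055717 × 10^10.
Sum = 2.9658822 × 10^10.
SE = √(2.9658822 × 10^10) = 172220.

172220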